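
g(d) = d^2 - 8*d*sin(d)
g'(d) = -8*d*cos(d) + 2*d - 8*sin(d)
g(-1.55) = -9.99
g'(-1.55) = 5.16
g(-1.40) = -9.08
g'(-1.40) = 6.99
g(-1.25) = -7.93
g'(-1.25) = 8.25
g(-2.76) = -0.60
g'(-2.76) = -23.03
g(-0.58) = -2.21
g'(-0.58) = 7.11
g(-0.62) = -2.50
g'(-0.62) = 7.45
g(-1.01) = -5.82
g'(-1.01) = 9.05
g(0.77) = -3.70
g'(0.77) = -8.45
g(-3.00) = 5.61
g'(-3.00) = -28.63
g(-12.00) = 195.51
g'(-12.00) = 52.72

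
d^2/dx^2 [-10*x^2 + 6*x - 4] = -20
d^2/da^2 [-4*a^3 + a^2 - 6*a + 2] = 2 - 24*a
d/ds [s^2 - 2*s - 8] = 2*s - 2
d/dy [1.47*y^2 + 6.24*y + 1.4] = 2.94*y + 6.24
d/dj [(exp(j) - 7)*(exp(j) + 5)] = 2*(exp(j) - 1)*exp(j)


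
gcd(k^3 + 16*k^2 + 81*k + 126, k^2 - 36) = k + 6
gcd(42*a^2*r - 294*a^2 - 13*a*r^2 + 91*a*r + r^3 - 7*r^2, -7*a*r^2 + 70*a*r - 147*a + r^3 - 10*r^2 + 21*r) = -7*a*r + 49*a + r^2 - 7*r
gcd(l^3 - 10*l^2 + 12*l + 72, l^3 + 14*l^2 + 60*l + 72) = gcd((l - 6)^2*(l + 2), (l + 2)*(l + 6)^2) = l + 2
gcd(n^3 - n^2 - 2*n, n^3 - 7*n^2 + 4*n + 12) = n^2 - n - 2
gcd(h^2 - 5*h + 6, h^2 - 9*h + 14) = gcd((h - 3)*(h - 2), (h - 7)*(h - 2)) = h - 2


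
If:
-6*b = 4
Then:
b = -2/3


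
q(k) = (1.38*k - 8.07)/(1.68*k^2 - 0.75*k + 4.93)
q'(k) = (0.75 - 3.36*k)*(1.38*k - 8.07)/(1.68*k^2 - 0.75*k + 4.93)^2 + 1.38/(1.68*k^2 - 0.75*k + 4.93)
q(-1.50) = -1.03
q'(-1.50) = -0.47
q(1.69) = -0.68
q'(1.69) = 0.56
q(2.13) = -0.47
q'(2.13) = 0.40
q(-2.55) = -0.65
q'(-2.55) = -0.26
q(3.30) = -0.17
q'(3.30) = 0.15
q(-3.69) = -0.43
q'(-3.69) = -0.14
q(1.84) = -0.60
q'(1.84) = 0.50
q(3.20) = -0.19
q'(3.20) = 0.16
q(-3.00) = -0.55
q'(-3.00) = -0.20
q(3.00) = -0.22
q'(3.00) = 0.19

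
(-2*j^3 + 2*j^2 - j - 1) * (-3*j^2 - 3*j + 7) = 6*j^5 - 17*j^3 + 20*j^2 - 4*j - 7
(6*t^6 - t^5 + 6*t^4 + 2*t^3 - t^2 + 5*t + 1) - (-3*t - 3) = 6*t^6 - t^5 + 6*t^4 + 2*t^3 - t^2 + 8*t + 4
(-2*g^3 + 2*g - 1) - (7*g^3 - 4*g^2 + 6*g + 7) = -9*g^3 + 4*g^2 - 4*g - 8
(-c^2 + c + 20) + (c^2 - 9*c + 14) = 34 - 8*c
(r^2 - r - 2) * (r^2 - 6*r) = r^4 - 7*r^3 + 4*r^2 + 12*r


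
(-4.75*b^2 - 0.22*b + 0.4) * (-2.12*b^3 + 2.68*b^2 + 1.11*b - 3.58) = 10.07*b^5 - 12.2636*b^4 - 6.7101*b^3 + 17.8328*b^2 + 1.2316*b - 1.432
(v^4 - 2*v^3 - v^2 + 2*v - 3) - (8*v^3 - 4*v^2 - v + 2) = v^4 - 10*v^3 + 3*v^2 + 3*v - 5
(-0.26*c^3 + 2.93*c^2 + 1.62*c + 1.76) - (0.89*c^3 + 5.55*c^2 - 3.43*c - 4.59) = -1.15*c^3 - 2.62*c^2 + 5.05*c + 6.35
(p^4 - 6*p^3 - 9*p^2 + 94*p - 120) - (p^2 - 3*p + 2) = p^4 - 6*p^3 - 10*p^2 + 97*p - 122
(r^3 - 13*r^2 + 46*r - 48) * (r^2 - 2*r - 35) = r^5 - 15*r^4 + 37*r^3 + 315*r^2 - 1514*r + 1680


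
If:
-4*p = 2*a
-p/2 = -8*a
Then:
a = 0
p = 0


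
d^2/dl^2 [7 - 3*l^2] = -6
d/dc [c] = 1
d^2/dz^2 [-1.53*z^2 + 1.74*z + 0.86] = -3.06000000000000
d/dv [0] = 0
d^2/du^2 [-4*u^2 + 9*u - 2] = -8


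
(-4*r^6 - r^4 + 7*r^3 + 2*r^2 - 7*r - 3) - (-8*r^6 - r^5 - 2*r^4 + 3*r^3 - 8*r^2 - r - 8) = 4*r^6 + r^5 + r^4 + 4*r^3 + 10*r^2 - 6*r + 5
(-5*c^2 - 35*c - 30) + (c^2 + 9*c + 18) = -4*c^2 - 26*c - 12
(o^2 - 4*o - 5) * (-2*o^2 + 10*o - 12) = -2*o^4 + 18*o^3 - 42*o^2 - 2*o + 60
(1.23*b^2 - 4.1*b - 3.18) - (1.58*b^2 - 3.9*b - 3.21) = -0.35*b^2 - 0.2*b + 0.0299999999999998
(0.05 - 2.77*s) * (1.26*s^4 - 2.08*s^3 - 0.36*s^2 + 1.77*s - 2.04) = -3.4902*s^5 + 5.8246*s^4 + 0.8932*s^3 - 4.9209*s^2 + 5.7393*s - 0.102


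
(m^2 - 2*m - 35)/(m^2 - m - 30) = (m - 7)/(m - 6)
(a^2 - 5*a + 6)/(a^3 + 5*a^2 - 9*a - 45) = (a - 2)/(a^2 + 8*a + 15)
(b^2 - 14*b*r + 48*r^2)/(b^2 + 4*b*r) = (b^2 - 14*b*r + 48*r^2)/(b*(b + 4*r))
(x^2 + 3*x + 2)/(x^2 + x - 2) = (x + 1)/(x - 1)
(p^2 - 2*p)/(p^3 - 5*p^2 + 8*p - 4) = p/(p^2 - 3*p + 2)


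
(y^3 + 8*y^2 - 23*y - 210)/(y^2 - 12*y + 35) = (y^2 + 13*y + 42)/(y - 7)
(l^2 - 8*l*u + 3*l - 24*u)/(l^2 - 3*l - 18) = (l - 8*u)/(l - 6)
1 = 1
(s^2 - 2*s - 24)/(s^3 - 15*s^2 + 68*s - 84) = (s + 4)/(s^2 - 9*s + 14)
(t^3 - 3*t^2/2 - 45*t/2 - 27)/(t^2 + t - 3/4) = 2*(t^2 - 3*t - 18)/(2*t - 1)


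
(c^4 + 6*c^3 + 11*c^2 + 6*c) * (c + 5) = c^5 + 11*c^4 + 41*c^3 + 61*c^2 + 30*c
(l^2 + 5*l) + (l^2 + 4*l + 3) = 2*l^2 + 9*l + 3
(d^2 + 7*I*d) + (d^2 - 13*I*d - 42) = 2*d^2 - 6*I*d - 42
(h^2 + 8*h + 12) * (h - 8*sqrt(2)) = h^3 - 8*sqrt(2)*h^2 + 8*h^2 - 64*sqrt(2)*h + 12*h - 96*sqrt(2)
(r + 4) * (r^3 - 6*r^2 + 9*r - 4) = r^4 - 2*r^3 - 15*r^2 + 32*r - 16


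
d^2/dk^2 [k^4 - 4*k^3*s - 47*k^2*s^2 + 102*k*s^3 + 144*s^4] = 12*k^2 - 24*k*s - 94*s^2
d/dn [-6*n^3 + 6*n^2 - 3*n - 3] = -18*n^2 + 12*n - 3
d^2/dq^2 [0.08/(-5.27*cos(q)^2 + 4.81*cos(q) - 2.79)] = (8.887328*(1 - cos(q)^2)^2 - 6.083688*cos(q)^3 + 1.589496*cos(q)^2 + 13.240968*cos(q) - 10.236576)/(5.27*cos(q)^2 - 4.81*cos(q) + 2.79)^3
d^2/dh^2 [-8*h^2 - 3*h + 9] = -16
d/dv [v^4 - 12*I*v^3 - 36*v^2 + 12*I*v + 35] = 4*v^3 - 36*I*v^2 - 72*v + 12*I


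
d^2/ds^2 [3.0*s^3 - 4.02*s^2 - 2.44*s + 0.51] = 18.0*s - 8.04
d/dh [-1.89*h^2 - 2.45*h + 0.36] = -3.78*h - 2.45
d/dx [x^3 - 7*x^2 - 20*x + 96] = 3*x^2 - 14*x - 20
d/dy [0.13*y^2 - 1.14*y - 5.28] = 0.26*y - 1.14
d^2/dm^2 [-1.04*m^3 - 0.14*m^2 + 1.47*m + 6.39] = -6.24*m - 0.28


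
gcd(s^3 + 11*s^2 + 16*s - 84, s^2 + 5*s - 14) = s^2 + 5*s - 14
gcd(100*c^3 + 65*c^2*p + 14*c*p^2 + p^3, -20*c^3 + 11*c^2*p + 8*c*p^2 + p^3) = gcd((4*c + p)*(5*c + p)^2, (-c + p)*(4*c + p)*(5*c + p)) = 20*c^2 + 9*c*p + p^2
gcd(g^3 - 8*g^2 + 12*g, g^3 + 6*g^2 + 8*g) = g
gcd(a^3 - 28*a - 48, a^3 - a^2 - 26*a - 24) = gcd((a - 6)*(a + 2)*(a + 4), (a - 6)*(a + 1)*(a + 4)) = a^2 - 2*a - 24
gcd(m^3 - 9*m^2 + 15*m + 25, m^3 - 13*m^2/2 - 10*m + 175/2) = m^2 - 10*m + 25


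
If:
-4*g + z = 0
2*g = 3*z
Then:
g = 0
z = 0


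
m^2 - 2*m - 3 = (m - 3)*(m + 1)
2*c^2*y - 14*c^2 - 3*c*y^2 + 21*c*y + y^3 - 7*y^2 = (-2*c + y)*(-c + y)*(y - 7)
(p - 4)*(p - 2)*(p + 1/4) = p^3 - 23*p^2/4 + 13*p/2 + 2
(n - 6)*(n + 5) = n^2 - n - 30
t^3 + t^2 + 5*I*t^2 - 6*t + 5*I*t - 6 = (t + 1)*(t + 2*I)*(t + 3*I)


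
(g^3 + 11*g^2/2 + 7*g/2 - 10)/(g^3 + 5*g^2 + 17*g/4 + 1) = 2*(2*g^2 + 3*g - 5)/(4*g^2 + 4*g + 1)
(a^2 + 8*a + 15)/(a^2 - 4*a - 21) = (a + 5)/(a - 7)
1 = 1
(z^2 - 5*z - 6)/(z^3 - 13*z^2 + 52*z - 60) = (z + 1)/(z^2 - 7*z + 10)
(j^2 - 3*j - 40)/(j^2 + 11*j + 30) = (j - 8)/(j + 6)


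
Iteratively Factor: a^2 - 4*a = (a - 4)*(a)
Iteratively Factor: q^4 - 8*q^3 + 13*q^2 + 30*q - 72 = (q - 3)*(q^3 - 5*q^2 - 2*q + 24) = (q - 4)*(q - 3)*(q^2 - q - 6) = (q - 4)*(q - 3)^2*(q + 2)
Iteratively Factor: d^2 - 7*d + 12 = (d - 3)*(d - 4)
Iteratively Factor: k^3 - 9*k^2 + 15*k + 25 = (k - 5)*(k^2 - 4*k - 5) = (k - 5)^2*(k + 1)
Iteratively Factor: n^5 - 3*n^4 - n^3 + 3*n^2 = (n + 1)*(n^4 - 4*n^3 + 3*n^2) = n*(n + 1)*(n^3 - 4*n^2 + 3*n) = n*(n - 3)*(n + 1)*(n^2 - n) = n^2*(n - 3)*(n + 1)*(n - 1)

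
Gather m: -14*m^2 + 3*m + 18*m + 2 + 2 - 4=-14*m^2 + 21*m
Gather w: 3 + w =w + 3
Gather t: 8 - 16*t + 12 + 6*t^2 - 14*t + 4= 6*t^2 - 30*t + 24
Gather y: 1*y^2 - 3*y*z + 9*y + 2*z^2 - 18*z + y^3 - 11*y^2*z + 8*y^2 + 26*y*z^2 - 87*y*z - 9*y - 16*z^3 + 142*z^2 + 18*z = y^3 + y^2*(9 - 11*z) + y*(26*z^2 - 90*z) - 16*z^3 + 144*z^2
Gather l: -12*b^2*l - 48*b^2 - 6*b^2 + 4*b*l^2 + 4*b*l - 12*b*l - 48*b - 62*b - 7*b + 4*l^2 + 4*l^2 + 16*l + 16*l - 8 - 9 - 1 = -54*b^2 - 117*b + l^2*(4*b + 8) + l*(-12*b^2 - 8*b + 32) - 18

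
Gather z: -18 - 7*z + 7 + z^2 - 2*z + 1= z^2 - 9*z - 10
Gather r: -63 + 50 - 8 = -21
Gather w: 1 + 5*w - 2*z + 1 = 5*w - 2*z + 2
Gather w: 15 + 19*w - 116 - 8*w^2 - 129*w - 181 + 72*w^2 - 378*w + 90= 64*w^2 - 488*w - 192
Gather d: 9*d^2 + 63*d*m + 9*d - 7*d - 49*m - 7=9*d^2 + d*(63*m + 2) - 49*m - 7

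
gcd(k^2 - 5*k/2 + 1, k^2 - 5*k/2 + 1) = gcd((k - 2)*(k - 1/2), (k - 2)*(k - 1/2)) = k^2 - 5*k/2 + 1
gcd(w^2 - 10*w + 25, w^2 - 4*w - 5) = w - 5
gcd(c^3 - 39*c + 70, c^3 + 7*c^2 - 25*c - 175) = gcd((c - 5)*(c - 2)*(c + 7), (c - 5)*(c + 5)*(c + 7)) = c^2 + 2*c - 35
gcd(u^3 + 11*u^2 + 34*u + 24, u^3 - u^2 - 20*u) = u + 4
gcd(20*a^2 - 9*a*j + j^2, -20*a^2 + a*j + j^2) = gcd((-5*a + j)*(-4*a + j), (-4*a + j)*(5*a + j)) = 4*a - j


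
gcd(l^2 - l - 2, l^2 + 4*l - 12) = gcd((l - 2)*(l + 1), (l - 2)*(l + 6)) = l - 2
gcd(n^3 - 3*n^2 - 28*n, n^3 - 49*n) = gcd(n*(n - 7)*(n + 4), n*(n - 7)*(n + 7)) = n^2 - 7*n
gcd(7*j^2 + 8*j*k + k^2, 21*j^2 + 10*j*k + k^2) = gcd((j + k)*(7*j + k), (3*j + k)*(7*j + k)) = 7*j + k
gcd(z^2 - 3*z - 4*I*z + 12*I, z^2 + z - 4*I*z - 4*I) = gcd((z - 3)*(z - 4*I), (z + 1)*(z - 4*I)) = z - 4*I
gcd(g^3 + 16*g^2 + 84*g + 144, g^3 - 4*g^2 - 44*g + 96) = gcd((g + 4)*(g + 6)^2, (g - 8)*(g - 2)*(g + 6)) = g + 6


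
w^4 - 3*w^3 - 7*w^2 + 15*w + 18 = (w - 3)^2*(w + 1)*(w + 2)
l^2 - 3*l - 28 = (l - 7)*(l + 4)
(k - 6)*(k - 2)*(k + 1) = k^3 - 7*k^2 + 4*k + 12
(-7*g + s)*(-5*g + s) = 35*g^2 - 12*g*s + s^2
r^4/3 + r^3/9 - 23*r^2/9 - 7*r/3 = r*(r/3 + 1/3)*(r - 3)*(r + 7/3)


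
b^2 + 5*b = b*(b + 5)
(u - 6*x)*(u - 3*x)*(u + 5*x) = u^3 - 4*u^2*x - 27*u*x^2 + 90*x^3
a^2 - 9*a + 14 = (a - 7)*(a - 2)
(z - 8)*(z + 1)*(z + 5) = z^3 - 2*z^2 - 43*z - 40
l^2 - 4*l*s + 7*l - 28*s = (l + 7)*(l - 4*s)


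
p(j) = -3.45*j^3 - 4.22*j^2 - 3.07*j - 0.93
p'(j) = -10.35*j^2 - 8.44*j - 3.07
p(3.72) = -248.35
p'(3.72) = -177.69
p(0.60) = -5.04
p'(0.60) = -11.86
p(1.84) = -42.36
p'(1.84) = -53.64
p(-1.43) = 4.92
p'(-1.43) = -12.17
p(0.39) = -2.97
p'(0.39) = -7.94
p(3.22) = -169.75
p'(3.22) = -137.56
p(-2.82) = 51.54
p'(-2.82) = -61.58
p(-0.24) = -0.39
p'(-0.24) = -1.64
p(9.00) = -2885.43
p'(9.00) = -917.38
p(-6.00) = 610.77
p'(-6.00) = -325.03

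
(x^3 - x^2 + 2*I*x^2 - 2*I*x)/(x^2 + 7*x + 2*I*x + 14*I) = x*(x - 1)/(x + 7)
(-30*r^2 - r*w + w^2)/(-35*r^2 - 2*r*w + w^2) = (6*r - w)/(7*r - w)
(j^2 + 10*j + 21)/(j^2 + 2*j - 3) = (j + 7)/(j - 1)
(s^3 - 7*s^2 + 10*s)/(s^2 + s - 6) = s*(s - 5)/(s + 3)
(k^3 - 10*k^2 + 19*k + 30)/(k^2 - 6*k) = k - 4 - 5/k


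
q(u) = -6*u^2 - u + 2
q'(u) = -12*u - 1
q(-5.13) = -150.77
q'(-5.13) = 60.56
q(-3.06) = -51.12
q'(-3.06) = 35.72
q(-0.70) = -0.24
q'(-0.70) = 7.40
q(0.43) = 0.46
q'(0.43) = -6.16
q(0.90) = -3.76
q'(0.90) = -11.80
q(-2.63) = -36.87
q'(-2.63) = 30.56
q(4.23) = -109.59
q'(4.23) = -51.76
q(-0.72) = -0.39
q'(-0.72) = 7.64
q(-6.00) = -208.00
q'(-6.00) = 71.00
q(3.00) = -55.00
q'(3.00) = -37.00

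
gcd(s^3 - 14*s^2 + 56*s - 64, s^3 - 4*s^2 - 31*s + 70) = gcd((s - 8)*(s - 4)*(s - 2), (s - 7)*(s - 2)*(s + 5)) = s - 2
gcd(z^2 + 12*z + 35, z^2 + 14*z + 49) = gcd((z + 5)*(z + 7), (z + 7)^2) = z + 7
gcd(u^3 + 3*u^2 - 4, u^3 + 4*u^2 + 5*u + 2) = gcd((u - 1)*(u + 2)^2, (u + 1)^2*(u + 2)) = u + 2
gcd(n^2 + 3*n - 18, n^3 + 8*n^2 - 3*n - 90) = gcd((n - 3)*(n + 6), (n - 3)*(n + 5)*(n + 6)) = n^2 + 3*n - 18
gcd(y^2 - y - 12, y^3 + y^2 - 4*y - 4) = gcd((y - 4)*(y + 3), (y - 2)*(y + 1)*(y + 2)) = 1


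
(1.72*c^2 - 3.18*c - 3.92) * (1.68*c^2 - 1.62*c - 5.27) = 2.8896*c^4 - 8.1288*c^3 - 10.4984*c^2 + 23.109*c + 20.6584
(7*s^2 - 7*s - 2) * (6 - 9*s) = -63*s^3 + 105*s^2 - 24*s - 12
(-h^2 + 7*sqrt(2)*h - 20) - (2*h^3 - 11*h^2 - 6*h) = -2*h^3 + 10*h^2 + 6*h + 7*sqrt(2)*h - 20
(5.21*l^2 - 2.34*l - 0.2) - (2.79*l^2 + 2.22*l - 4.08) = 2.42*l^2 - 4.56*l + 3.88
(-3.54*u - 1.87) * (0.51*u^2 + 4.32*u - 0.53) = -1.8054*u^3 - 16.2465*u^2 - 6.2022*u + 0.9911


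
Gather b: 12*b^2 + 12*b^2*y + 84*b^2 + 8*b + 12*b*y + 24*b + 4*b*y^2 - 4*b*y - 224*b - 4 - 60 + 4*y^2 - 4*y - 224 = b^2*(12*y + 96) + b*(4*y^2 + 8*y - 192) + 4*y^2 - 4*y - 288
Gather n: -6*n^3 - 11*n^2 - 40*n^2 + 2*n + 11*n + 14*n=-6*n^3 - 51*n^2 + 27*n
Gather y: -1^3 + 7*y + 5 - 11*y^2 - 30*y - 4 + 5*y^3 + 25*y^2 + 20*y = 5*y^3 + 14*y^2 - 3*y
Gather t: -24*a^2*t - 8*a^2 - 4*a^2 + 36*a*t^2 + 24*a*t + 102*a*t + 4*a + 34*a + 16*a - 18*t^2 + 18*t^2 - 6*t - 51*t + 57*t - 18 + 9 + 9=-12*a^2 + 36*a*t^2 + 54*a + t*(-24*a^2 + 126*a)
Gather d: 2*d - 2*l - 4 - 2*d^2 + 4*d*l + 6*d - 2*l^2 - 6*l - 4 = -2*d^2 + d*(4*l + 8) - 2*l^2 - 8*l - 8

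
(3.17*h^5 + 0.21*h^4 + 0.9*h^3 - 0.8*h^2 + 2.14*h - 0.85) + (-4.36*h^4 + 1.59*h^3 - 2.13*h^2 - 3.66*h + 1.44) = 3.17*h^5 - 4.15*h^4 + 2.49*h^3 - 2.93*h^2 - 1.52*h + 0.59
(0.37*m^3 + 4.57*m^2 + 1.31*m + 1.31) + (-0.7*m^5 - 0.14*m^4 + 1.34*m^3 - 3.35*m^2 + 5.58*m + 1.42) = -0.7*m^5 - 0.14*m^4 + 1.71*m^3 + 1.22*m^2 + 6.89*m + 2.73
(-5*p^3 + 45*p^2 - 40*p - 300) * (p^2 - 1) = -5*p^5 + 45*p^4 - 35*p^3 - 345*p^2 + 40*p + 300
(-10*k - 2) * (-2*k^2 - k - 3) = 20*k^3 + 14*k^2 + 32*k + 6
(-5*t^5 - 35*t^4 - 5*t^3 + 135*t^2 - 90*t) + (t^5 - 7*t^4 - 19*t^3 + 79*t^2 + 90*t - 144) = -4*t^5 - 42*t^4 - 24*t^3 + 214*t^2 - 144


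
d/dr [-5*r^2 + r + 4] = 1 - 10*r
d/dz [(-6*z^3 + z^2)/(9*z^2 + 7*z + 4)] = z*(-54*z^3 - 84*z^2 - 65*z + 8)/(81*z^4 + 126*z^3 + 121*z^2 + 56*z + 16)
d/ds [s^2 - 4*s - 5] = 2*s - 4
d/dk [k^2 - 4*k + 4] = 2*k - 4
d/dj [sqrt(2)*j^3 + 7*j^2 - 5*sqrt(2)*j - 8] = 3*sqrt(2)*j^2 + 14*j - 5*sqrt(2)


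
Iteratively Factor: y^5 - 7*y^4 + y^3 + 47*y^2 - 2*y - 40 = (y - 4)*(y^4 - 3*y^3 - 11*y^2 + 3*y + 10) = (y - 4)*(y + 1)*(y^3 - 4*y^2 - 7*y + 10) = (y - 4)*(y - 1)*(y + 1)*(y^2 - 3*y - 10) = (y - 4)*(y - 1)*(y + 1)*(y + 2)*(y - 5)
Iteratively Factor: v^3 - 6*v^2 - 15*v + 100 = (v - 5)*(v^2 - v - 20) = (v - 5)^2*(v + 4)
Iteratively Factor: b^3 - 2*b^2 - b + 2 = (b - 1)*(b^2 - b - 2) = (b - 1)*(b + 1)*(b - 2)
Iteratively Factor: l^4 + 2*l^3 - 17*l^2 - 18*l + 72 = (l + 3)*(l^3 - l^2 - 14*l + 24) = (l - 3)*(l + 3)*(l^2 + 2*l - 8) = (l - 3)*(l - 2)*(l + 3)*(l + 4)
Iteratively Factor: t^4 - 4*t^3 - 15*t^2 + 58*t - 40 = (t - 1)*(t^3 - 3*t^2 - 18*t + 40) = (t - 1)*(t + 4)*(t^2 - 7*t + 10) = (t - 2)*(t - 1)*(t + 4)*(t - 5)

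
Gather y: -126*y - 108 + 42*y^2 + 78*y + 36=42*y^2 - 48*y - 72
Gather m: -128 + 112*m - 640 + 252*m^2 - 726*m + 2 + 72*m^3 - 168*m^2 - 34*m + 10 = 72*m^3 + 84*m^2 - 648*m - 756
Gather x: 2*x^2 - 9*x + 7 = 2*x^2 - 9*x + 7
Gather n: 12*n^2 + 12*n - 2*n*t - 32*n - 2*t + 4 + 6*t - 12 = 12*n^2 + n*(-2*t - 20) + 4*t - 8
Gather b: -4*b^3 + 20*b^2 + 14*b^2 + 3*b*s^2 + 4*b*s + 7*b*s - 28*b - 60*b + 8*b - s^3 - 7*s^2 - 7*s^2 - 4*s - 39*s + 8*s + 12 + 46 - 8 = -4*b^3 + 34*b^2 + b*(3*s^2 + 11*s - 80) - s^3 - 14*s^2 - 35*s + 50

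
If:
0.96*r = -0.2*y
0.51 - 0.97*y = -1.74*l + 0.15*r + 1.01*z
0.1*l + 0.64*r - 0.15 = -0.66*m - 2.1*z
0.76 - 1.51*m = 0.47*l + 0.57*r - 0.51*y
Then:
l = -12.4208431273313*z - 1.65194792779621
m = -6.16821308740557*z - 0.0312517572962942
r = 5.02047648503252*z + 0.524720238429961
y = -24.0982871281561*z - 2.51865714446381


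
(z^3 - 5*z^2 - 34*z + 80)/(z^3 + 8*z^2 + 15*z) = (z^2 - 10*z + 16)/(z*(z + 3))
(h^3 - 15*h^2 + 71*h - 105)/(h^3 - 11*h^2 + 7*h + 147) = (h^2 - 8*h + 15)/(h^2 - 4*h - 21)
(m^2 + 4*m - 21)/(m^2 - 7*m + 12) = (m + 7)/(m - 4)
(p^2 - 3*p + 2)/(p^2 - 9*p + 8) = (p - 2)/(p - 8)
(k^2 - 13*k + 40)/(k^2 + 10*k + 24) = (k^2 - 13*k + 40)/(k^2 + 10*k + 24)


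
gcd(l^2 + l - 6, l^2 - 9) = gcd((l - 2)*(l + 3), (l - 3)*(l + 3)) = l + 3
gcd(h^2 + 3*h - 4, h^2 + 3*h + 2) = 1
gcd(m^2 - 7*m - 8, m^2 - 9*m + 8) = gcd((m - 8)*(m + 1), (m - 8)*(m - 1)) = m - 8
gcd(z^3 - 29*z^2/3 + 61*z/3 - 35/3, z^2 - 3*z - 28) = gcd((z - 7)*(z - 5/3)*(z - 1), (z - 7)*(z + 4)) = z - 7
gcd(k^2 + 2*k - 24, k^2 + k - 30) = k + 6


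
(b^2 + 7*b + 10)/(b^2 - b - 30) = (b + 2)/(b - 6)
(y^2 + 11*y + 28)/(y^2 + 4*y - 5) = (y^2 + 11*y + 28)/(y^2 + 4*y - 5)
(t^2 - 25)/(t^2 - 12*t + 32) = (t^2 - 25)/(t^2 - 12*t + 32)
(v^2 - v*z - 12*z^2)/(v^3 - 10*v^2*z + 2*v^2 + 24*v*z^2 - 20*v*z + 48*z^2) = (-v - 3*z)/(-v^2 + 6*v*z - 2*v + 12*z)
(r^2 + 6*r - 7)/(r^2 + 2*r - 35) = (r - 1)/(r - 5)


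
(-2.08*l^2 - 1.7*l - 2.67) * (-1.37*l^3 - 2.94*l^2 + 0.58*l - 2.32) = 2.8496*l^5 + 8.4442*l^4 + 7.4495*l^3 + 11.6894*l^2 + 2.3954*l + 6.1944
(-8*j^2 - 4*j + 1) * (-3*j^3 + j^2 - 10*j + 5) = 24*j^5 + 4*j^4 + 73*j^3 + j^2 - 30*j + 5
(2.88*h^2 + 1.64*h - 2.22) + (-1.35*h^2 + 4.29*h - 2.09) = 1.53*h^2 + 5.93*h - 4.31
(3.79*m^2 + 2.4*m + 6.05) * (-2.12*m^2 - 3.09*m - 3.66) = -8.0348*m^4 - 16.7991*m^3 - 34.1134*m^2 - 27.4785*m - 22.143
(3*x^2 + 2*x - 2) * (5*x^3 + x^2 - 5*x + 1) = 15*x^5 + 13*x^4 - 23*x^3 - 9*x^2 + 12*x - 2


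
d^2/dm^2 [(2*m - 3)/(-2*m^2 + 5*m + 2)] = 2*((2*m - 3)*(4*m - 5)^2 + 4*(3*m - 4)*(-2*m^2 + 5*m + 2))/(-2*m^2 + 5*m + 2)^3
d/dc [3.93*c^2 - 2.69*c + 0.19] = 7.86*c - 2.69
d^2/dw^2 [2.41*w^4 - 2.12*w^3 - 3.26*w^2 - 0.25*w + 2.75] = 28.92*w^2 - 12.72*w - 6.52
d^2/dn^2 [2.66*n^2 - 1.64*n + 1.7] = 5.32000000000000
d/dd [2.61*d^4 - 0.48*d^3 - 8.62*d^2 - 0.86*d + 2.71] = 10.44*d^3 - 1.44*d^2 - 17.24*d - 0.86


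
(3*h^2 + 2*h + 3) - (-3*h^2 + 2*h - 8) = 6*h^2 + 11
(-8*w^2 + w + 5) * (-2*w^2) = 16*w^4 - 2*w^3 - 10*w^2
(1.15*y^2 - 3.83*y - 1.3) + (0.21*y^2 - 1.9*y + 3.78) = 1.36*y^2 - 5.73*y + 2.48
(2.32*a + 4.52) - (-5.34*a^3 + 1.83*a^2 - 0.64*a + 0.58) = 5.34*a^3 - 1.83*a^2 + 2.96*a + 3.94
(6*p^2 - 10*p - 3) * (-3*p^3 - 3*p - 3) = -18*p^5 + 30*p^4 - 9*p^3 + 12*p^2 + 39*p + 9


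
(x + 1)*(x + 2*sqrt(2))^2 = x^3 + x^2 + 4*sqrt(2)*x^2 + 4*sqrt(2)*x + 8*x + 8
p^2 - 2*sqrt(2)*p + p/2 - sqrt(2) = (p + 1/2)*(p - 2*sqrt(2))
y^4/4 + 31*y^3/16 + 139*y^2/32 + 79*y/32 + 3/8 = (y/4 + 1)*(y + 1/4)*(y + 1/2)*(y + 3)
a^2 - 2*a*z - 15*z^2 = (a - 5*z)*(a + 3*z)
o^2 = o^2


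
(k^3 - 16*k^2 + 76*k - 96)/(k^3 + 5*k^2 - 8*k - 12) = (k^2 - 14*k + 48)/(k^2 + 7*k + 6)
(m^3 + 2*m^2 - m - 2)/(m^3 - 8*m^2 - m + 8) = (m + 2)/(m - 8)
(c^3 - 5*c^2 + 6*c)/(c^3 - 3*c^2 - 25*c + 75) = c*(c - 2)/(c^2 - 25)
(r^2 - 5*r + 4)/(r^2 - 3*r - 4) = (r - 1)/(r + 1)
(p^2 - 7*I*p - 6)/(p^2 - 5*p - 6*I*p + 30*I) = (p - I)/(p - 5)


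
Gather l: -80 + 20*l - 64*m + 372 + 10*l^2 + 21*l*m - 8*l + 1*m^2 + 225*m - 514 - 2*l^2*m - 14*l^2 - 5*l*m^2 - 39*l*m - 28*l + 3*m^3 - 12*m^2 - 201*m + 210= l^2*(-2*m - 4) + l*(-5*m^2 - 18*m - 16) + 3*m^3 - 11*m^2 - 40*m - 12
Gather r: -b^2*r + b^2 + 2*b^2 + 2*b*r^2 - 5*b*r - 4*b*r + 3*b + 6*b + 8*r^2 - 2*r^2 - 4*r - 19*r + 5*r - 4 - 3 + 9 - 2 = 3*b^2 + 9*b + r^2*(2*b + 6) + r*(-b^2 - 9*b - 18)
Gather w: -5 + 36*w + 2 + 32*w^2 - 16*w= 32*w^2 + 20*w - 3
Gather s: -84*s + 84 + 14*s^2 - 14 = 14*s^2 - 84*s + 70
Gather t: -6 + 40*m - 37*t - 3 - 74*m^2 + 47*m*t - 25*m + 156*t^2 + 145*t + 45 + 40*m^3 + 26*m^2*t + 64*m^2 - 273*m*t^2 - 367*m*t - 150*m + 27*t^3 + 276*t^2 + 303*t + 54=40*m^3 - 10*m^2 - 135*m + 27*t^3 + t^2*(432 - 273*m) + t*(26*m^2 - 320*m + 411) + 90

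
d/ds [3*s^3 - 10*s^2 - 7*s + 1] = 9*s^2 - 20*s - 7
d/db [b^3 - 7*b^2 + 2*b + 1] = 3*b^2 - 14*b + 2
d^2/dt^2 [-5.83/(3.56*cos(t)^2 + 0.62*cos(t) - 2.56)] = (295.548352*(1 - cos(t)^2)^2 + 38.603928*cos(t)^3 + 362.54438*cos(t)^2 - 67.95448*cos(t) - 406.295032)/(3.56*cos(t)^2 + 0.62*cos(t) - 2.56)^3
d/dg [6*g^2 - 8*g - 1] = 12*g - 8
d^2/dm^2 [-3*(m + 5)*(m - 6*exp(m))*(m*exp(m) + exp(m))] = 3*(-m^3 + 24*m^2*exp(m) - 12*m^2 + 192*m*exp(m) - 35*m + 276*exp(m) - 22)*exp(m)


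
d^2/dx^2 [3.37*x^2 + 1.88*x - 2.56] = 6.74000000000000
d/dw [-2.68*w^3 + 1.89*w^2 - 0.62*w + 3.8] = -8.04*w^2 + 3.78*w - 0.62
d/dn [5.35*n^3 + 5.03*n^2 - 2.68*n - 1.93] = 16.05*n^2 + 10.06*n - 2.68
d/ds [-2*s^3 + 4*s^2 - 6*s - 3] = -6*s^2 + 8*s - 6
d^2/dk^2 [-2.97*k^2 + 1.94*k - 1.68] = -5.94000000000000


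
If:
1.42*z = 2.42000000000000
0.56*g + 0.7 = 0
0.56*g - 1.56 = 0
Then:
No Solution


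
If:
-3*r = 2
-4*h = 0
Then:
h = 0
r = -2/3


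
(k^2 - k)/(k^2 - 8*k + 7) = k/(k - 7)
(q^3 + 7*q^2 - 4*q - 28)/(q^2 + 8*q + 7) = (q^2 - 4)/(q + 1)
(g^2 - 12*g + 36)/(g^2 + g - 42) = (g - 6)/(g + 7)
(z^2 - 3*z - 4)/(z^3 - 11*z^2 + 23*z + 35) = (z - 4)/(z^2 - 12*z + 35)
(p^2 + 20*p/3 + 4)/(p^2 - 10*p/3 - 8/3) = (p + 6)/(p - 4)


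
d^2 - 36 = (d - 6)*(d + 6)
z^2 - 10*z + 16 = (z - 8)*(z - 2)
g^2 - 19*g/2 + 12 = (g - 8)*(g - 3/2)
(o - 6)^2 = o^2 - 12*o + 36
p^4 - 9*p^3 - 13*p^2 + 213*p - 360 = (p - 8)*(p - 3)^2*(p + 5)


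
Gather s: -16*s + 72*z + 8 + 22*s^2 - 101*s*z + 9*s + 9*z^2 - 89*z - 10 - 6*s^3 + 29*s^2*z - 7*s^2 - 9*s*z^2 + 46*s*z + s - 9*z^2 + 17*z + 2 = -6*s^3 + s^2*(29*z + 15) + s*(-9*z^2 - 55*z - 6)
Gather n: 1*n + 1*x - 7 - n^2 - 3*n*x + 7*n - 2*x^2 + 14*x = -n^2 + n*(8 - 3*x) - 2*x^2 + 15*x - 7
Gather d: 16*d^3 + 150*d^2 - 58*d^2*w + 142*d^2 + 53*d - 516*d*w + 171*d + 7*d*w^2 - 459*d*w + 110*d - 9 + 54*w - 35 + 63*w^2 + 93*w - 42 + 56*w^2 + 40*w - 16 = 16*d^3 + d^2*(292 - 58*w) + d*(7*w^2 - 975*w + 334) + 119*w^2 + 187*w - 102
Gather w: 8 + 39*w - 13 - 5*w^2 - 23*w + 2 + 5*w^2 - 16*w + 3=0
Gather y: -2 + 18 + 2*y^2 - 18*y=2*y^2 - 18*y + 16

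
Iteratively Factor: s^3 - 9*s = (s - 3)*(s^2 + 3*s) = (s - 3)*(s + 3)*(s)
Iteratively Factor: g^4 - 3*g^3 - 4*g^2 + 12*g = (g)*(g^3 - 3*g^2 - 4*g + 12) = g*(g + 2)*(g^2 - 5*g + 6) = g*(g - 2)*(g + 2)*(g - 3)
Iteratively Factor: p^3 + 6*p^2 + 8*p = (p)*(p^2 + 6*p + 8) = p*(p + 4)*(p + 2)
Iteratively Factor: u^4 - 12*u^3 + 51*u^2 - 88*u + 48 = (u - 3)*(u^3 - 9*u^2 + 24*u - 16) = (u - 3)*(u - 1)*(u^2 - 8*u + 16) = (u - 4)*(u - 3)*(u - 1)*(u - 4)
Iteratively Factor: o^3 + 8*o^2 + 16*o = (o + 4)*(o^2 + 4*o) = (o + 4)^2*(o)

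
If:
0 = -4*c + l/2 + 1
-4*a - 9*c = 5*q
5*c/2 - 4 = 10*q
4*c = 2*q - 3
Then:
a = 919/280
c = -38/35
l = -374/35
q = -47/70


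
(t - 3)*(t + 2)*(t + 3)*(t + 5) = t^4 + 7*t^3 + t^2 - 63*t - 90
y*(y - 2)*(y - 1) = y^3 - 3*y^2 + 2*y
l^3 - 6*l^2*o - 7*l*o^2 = l*(l - 7*o)*(l + o)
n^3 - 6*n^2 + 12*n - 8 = (n - 2)^3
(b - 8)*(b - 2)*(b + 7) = b^3 - 3*b^2 - 54*b + 112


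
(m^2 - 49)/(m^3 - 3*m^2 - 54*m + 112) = (m - 7)/(m^2 - 10*m + 16)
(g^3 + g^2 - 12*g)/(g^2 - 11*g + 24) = g*(g + 4)/(g - 8)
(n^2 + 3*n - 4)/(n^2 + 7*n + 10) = (n^2 + 3*n - 4)/(n^2 + 7*n + 10)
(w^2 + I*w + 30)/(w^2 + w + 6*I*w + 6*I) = (w - 5*I)/(w + 1)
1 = 1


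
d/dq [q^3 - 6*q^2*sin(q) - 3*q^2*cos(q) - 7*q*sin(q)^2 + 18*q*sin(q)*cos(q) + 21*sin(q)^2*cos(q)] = 3*q^2*sin(q) - 6*q^2*cos(q) + 3*q^2 - 12*q*sin(q) - 7*q*sin(2*q) - 6*q*cos(q) + 18*q*cos(2*q) - 21*sin(q)/4 + 9*sin(2*q) + 63*sin(3*q)/4 + 7*cos(2*q)/2 - 7/2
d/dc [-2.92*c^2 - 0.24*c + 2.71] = -5.84*c - 0.24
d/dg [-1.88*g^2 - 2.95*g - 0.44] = -3.76*g - 2.95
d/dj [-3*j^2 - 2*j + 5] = -6*j - 2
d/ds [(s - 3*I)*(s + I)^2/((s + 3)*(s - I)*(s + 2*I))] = (s^4*(3 + 2*I) + s^3*(-6 + 6*I) + s^2*(6 - 16*I) + s*(6 - 30*I) + 39 - 6*I)/(s^6 + s^5*(6 + 2*I) + s^4*(12 + 12*I) + s^3*(18 + 22*I) + s^2*(31 + 24*I) + s*(24 + 36*I) + 36)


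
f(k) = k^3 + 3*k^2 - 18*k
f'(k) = 3*k^2 + 6*k - 18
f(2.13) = -15.07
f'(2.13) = 8.39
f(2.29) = -13.48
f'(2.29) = 11.47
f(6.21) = 243.40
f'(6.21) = 134.95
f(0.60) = -9.50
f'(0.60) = -13.32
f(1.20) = -15.55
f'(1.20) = -6.48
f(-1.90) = 38.17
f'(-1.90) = -18.57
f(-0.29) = 5.45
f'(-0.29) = -19.49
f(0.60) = -9.50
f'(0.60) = -13.32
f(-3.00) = 54.00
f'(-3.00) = -9.00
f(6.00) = 216.00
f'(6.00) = 126.00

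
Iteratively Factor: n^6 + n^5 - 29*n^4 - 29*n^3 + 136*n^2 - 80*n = (n)*(n^5 + n^4 - 29*n^3 - 29*n^2 + 136*n - 80) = n*(n + 4)*(n^4 - 3*n^3 - 17*n^2 + 39*n - 20) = n*(n - 5)*(n + 4)*(n^3 + 2*n^2 - 7*n + 4) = n*(n - 5)*(n - 1)*(n + 4)*(n^2 + 3*n - 4) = n*(n - 5)*(n - 1)*(n + 4)^2*(n - 1)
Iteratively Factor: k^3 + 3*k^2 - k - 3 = (k - 1)*(k^2 + 4*k + 3) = (k - 1)*(k + 1)*(k + 3)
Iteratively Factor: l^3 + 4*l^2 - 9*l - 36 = (l + 3)*(l^2 + l - 12) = (l + 3)*(l + 4)*(l - 3)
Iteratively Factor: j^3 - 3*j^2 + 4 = (j - 2)*(j^2 - j - 2) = (j - 2)^2*(j + 1)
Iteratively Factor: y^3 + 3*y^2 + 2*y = (y + 2)*(y^2 + y) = (y + 1)*(y + 2)*(y)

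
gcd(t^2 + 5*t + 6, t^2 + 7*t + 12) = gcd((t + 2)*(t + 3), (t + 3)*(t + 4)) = t + 3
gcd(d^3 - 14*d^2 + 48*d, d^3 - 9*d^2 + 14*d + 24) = d - 6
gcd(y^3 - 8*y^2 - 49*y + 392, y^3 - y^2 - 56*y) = y^2 - y - 56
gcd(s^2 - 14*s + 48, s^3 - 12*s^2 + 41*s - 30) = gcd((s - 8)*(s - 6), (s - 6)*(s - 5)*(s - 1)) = s - 6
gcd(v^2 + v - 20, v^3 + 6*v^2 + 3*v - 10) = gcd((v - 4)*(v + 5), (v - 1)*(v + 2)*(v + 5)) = v + 5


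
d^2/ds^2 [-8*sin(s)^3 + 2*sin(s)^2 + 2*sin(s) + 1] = 4*sin(s) - 18*sin(3*s) + 4*cos(2*s)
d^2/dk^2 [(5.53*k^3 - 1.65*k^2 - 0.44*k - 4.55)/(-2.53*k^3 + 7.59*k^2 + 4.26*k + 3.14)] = (-191.258892*k^6 - 340.709028000001*k^5 - 121.682880000001*k^4 - 1198.090068*k^3 + 640.640874*k^2 + 709.518888*k - 30.968052)/(16.194277*k^9 - 145.748493*k^8 + 355.441977*k^7 - 6.72094500000004*k^6 - 236.712366*k^5 - 752.835402*k^4 - 611.635668*k^3 - 395.453484*k^2 - 126.005688*k - 30.959144)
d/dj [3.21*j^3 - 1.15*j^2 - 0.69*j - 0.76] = 9.63*j^2 - 2.3*j - 0.69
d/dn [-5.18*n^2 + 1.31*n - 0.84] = 1.31 - 10.36*n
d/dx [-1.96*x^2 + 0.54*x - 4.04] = 0.54 - 3.92*x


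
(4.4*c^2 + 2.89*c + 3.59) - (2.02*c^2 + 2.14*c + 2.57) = 2.38*c^2 + 0.75*c + 1.02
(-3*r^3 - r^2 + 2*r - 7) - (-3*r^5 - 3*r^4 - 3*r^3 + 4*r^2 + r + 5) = 3*r^5 + 3*r^4 - 5*r^2 + r - 12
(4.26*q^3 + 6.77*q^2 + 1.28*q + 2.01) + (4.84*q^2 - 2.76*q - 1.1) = 4.26*q^3 + 11.61*q^2 - 1.48*q + 0.91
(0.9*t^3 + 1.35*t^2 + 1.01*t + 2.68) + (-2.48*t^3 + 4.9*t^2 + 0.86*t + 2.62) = -1.58*t^3 + 6.25*t^2 + 1.87*t + 5.3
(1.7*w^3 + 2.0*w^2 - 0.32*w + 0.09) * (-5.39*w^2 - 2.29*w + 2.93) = -9.163*w^5 - 14.673*w^4 + 2.1258*w^3 + 6.1077*w^2 - 1.1437*w + 0.2637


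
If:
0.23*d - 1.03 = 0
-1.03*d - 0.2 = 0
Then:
No Solution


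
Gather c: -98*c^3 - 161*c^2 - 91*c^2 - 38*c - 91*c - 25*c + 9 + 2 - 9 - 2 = -98*c^3 - 252*c^2 - 154*c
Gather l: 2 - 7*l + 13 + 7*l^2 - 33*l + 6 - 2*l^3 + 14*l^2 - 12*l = -2*l^3 + 21*l^2 - 52*l + 21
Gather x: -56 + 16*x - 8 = 16*x - 64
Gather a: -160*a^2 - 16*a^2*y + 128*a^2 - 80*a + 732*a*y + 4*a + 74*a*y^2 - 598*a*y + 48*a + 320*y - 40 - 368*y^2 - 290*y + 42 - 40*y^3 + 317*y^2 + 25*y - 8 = a^2*(-16*y - 32) + a*(74*y^2 + 134*y - 28) - 40*y^3 - 51*y^2 + 55*y - 6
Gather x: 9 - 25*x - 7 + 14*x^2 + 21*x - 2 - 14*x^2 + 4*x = 0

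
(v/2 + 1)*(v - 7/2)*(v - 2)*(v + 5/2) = v^4/2 - v^3/2 - 51*v^2/8 + 2*v + 35/2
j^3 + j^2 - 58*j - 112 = (j - 8)*(j + 2)*(j + 7)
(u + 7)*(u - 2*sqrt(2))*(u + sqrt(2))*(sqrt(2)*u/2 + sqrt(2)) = sqrt(2)*u^4/2 - u^3 + 9*sqrt(2)*u^3/2 - 9*u^2 + 5*sqrt(2)*u^2 - 18*sqrt(2)*u - 14*u - 28*sqrt(2)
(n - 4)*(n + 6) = n^2 + 2*n - 24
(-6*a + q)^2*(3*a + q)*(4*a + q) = 432*a^4 + 108*a^3*q - 36*a^2*q^2 - 5*a*q^3 + q^4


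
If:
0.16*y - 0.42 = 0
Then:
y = 2.62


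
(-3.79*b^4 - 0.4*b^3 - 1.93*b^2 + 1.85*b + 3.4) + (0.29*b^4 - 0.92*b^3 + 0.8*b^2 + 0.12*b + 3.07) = -3.5*b^4 - 1.32*b^3 - 1.13*b^2 + 1.97*b + 6.47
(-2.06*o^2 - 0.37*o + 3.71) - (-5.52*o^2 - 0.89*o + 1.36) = 3.46*o^2 + 0.52*o + 2.35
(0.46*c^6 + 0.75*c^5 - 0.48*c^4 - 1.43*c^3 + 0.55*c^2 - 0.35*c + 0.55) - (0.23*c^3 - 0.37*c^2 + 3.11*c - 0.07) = 0.46*c^6 + 0.75*c^5 - 0.48*c^4 - 1.66*c^3 + 0.92*c^2 - 3.46*c + 0.62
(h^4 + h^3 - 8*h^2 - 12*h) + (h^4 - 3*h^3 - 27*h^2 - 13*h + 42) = 2*h^4 - 2*h^3 - 35*h^2 - 25*h + 42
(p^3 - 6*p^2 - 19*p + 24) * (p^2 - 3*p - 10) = p^5 - 9*p^4 - 11*p^3 + 141*p^2 + 118*p - 240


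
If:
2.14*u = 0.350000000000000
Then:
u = 0.16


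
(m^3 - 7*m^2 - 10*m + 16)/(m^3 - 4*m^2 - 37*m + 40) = (m + 2)/(m + 5)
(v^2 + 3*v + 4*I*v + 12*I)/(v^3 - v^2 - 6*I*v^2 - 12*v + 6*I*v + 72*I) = (v + 4*I)/(v^2 + v*(-4 - 6*I) + 24*I)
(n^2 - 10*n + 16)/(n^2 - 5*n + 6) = (n - 8)/(n - 3)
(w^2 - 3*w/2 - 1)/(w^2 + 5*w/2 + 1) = (w - 2)/(w + 2)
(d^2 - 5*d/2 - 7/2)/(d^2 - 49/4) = 2*(d + 1)/(2*d + 7)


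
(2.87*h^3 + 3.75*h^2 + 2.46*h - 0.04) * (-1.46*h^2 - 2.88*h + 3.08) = -4.1902*h^5 - 13.7406*h^4 - 5.552*h^3 + 4.5236*h^2 + 7.692*h - 0.1232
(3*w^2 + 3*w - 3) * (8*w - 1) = 24*w^3 + 21*w^2 - 27*w + 3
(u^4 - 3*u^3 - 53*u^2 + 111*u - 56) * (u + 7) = u^5 + 4*u^4 - 74*u^3 - 260*u^2 + 721*u - 392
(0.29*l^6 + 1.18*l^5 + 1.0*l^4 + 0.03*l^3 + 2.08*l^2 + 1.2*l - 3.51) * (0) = 0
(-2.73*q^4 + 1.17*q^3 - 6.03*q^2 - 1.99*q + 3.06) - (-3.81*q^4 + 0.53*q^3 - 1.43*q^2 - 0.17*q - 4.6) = 1.08*q^4 + 0.64*q^3 - 4.6*q^2 - 1.82*q + 7.66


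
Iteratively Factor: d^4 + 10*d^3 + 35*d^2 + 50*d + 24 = (d + 2)*(d^3 + 8*d^2 + 19*d + 12) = (d + 2)*(d + 3)*(d^2 + 5*d + 4) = (d + 2)*(d + 3)*(d + 4)*(d + 1)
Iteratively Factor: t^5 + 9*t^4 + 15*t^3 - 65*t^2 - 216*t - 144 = (t - 3)*(t^4 + 12*t^3 + 51*t^2 + 88*t + 48) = (t - 3)*(t + 4)*(t^3 + 8*t^2 + 19*t + 12) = (t - 3)*(t + 1)*(t + 4)*(t^2 + 7*t + 12) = (t - 3)*(t + 1)*(t + 4)^2*(t + 3)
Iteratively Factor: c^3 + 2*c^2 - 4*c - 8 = (c + 2)*(c^2 - 4) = (c - 2)*(c + 2)*(c + 2)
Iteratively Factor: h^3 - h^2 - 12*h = (h + 3)*(h^2 - 4*h) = h*(h + 3)*(h - 4)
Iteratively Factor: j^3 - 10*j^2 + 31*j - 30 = (j - 2)*(j^2 - 8*j + 15) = (j - 3)*(j - 2)*(j - 5)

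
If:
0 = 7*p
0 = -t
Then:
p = 0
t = 0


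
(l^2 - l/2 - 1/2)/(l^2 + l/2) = (l - 1)/l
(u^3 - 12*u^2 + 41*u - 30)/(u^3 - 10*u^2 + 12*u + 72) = (u^2 - 6*u + 5)/(u^2 - 4*u - 12)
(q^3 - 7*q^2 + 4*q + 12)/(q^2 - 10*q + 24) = (q^2 - q - 2)/(q - 4)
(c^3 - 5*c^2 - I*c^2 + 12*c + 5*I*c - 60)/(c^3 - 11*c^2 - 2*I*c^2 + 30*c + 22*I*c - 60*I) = (c^2 - I*c + 12)/(c^2 - 2*c*(3 + I) + 12*I)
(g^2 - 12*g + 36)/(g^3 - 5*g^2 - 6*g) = (g - 6)/(g*(g + 1))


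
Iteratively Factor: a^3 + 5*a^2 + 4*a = (a + 4)*(a^2 + a) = a*(a + 4)*(a + 1)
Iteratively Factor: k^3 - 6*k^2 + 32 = (k + 2)*(k^2 - 8*k + 16) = (k - 4)*(k + 2)*(k - 4)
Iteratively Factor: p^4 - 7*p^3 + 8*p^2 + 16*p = (p)*(p^3 - 7*p^2 + 8*p + 16) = p*(p - 4)*(p^2 - 3*p - 4) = p*(p - 4)*(p + 1)*(p - 4)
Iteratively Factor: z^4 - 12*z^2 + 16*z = (z + 4)*(z^3 - 4*z^2 + 4*z) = (z - 2)*(z + 4)*(z^2 - 2*z) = (z - 2)^2*(z + 4)*(z)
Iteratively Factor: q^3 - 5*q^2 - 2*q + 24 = (q - 4)*(q^2 - q - 6) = (q - 4)*(q + 2)*(q - 3)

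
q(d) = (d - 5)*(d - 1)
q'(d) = 2*d - 6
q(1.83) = -2.63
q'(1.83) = -2.34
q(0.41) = 2.71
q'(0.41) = -5.18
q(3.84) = -3.29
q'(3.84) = 1.68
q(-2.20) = 23.04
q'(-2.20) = -10.40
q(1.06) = -0.24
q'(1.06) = -3.88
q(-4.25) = 48.56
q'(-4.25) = -14.50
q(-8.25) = 122.56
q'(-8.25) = -22.50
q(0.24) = 3.62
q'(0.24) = -5.52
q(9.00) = 32.00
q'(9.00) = 12.00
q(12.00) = 77.00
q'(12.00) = 18.00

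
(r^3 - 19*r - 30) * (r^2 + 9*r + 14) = r^5 + 9*r^4 - 5*r^3 - 201*r^2 - 536*r - 420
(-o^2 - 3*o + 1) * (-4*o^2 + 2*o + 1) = 4*o^4 + 10*o^3 - 11*o^2 - o + 1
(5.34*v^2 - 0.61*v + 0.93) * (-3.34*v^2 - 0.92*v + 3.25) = -17.8356*v^4 - 2.8754*v^3 + 14.81*v^2 - 2.8381*v + 3.0225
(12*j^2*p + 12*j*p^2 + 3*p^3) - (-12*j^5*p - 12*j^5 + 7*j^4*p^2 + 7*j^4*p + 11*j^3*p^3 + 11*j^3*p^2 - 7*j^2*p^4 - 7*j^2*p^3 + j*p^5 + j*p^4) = 12*j^5*p + 12*j^5 - 7*j^4*p^2 - 7*j^4*p - 11*j^3*p^3 - 11*j^3*p^2 + 7*j^2*p^4 + 7*j^2*p^3 + 12*j^2*p - j*p^5 - j*p^4 + 12*j*p^2 + 3*p^3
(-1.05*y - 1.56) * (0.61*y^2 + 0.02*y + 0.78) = -0.6405*y^3 - 0.9726*y^2 - 0.8502*y - 1.2168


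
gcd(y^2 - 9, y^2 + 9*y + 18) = y + 3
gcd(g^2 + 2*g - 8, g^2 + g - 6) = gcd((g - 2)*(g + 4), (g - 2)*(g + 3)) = g - 2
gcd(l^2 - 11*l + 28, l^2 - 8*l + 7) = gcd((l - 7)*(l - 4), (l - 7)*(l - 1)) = l - 7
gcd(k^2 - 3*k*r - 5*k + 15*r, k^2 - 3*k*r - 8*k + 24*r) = -k + 3*r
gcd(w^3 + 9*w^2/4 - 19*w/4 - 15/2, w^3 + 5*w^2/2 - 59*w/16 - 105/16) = w^2 + 17*w/4 + 15/4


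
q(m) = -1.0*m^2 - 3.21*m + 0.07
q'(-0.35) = -2.51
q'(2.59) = -8.39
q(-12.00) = -105.41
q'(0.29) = -3.79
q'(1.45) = -6.11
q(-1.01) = 2.29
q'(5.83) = -14.87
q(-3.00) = 0.70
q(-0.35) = 1.07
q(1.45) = -6.69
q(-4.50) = -5.74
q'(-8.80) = 14.39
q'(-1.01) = -1.19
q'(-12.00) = 20.79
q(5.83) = -52.63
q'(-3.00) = 2.79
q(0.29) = -0.94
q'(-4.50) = 5.79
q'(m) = -2.0*m - 3.21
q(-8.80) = -49.12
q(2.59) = -14.95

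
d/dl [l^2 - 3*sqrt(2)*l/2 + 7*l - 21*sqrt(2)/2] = 2*l - 3*sqrt(2)/2 + 7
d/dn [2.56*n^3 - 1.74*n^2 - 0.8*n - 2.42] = 7.68*n^2 - 3.48*n - 0.8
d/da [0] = 0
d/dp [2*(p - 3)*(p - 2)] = 4*p - 10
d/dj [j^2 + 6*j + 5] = 2*j + 6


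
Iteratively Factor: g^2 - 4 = (g - 2)*(g + 2)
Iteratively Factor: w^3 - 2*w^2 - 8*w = (w)*(w^2 - 2*w - 8) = w*(w + 2)*(w - 4)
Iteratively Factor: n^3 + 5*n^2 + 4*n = (n + 4)*(n^2 + n) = (n + 1)*(n + 4)*(n)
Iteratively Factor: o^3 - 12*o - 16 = (o + 2)*(o^2 - 2*o - 8) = (o - 4)*(o + 2)*(o + 2)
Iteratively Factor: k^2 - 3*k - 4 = (k - 4)*(k + 1)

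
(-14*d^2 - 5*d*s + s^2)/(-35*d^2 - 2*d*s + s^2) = (2*d + s)/(5*d + s)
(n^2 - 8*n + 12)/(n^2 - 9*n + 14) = (n - 6)/(n - 7)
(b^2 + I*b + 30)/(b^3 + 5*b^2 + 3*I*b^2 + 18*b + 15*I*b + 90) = (b - 5*I)/(b^2 + b*(5 - 3*I) - 15*I)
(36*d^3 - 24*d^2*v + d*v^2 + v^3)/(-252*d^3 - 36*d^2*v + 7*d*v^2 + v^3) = (6*d^2 - 5*d*v + v^2)/(-42*d^2 + d*v + v^2)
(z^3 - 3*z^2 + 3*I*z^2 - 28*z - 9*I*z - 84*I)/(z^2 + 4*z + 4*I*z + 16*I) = (z^2 + z*(-7 + 3*I) - 21*I)/(z + 4*I)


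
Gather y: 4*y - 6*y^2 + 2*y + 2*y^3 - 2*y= 2*y^3 - 6*y^2 + 4*y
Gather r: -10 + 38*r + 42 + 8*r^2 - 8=8*r^2 + 38*r + 24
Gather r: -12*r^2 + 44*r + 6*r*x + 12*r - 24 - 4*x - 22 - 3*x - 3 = -12*r^2 + r*(6*x + 56) - 7*x - 49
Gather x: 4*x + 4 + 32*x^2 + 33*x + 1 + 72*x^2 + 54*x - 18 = 104*x^2 + 91*x - 13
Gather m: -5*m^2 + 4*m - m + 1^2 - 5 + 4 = -5*m^2 + 3*m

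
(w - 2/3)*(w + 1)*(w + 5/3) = w^3 + 2*w^2 - w/9 - 10/9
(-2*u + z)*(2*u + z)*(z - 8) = -4*u^2*z + 32*u^2 + z^3 - 8*z^2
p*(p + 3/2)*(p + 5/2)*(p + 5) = p^4 + 9*p^3 + 95*p^2/4 + 75*p/4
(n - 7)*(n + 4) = n^2 - 3*n - 28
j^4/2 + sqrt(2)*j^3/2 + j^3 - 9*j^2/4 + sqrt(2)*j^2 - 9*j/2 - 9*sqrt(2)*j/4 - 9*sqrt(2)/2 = (j/2 + sqrt(2)/2)*(j + 2)*(j - 3*sqrt(2)/2)*(j + 3*sqrt(2)/2)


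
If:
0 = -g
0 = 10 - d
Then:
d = 10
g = 0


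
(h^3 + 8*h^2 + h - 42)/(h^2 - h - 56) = (h^2 + h - 6)/(h - 8)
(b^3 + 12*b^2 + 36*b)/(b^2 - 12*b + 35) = b*(b^2 + 12*b + 36)/(b^2 - 12*b + 35)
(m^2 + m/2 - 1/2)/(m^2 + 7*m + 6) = (m - 1/2)/(m + 6)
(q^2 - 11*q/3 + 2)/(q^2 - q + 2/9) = 3*(q - 3)/(3*q - 1)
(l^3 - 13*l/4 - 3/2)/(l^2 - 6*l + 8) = (l^2 + 2*l + 3/4)/(l - 4)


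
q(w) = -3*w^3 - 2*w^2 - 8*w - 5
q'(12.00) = -1352.00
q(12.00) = -5573.00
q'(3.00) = -101.00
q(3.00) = -128.00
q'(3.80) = -153.16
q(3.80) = -228.90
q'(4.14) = -178.82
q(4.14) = -285.27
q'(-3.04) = -79.01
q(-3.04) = 85.12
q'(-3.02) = -78.00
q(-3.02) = 83.55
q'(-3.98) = -134.64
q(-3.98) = 184.29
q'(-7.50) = -484.25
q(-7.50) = 1208.12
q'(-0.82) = -10.77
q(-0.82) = 1.87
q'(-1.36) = -19.21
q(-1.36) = 9.73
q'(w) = -9*w^2 - 4*w - 8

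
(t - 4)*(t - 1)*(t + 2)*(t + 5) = t^4 + 2*t^3 - 21*t^2 - 22*t + 40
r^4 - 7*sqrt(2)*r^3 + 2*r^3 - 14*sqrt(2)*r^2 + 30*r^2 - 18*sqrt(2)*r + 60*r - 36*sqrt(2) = (r + 2)*(r - 3*sqrt(2))^2*(r - sqrt(2))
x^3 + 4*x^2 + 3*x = x*(x + 1)*(x + 3)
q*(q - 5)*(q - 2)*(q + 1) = q^4 - 6*q^3 + 3*q^2 + 10*q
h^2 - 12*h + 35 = (h - 7)*(h - 5)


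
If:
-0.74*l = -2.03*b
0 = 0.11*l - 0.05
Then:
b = 0.17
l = 0.45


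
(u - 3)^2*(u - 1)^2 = u^4 - 8*u^3 + 22*u^2 - 24*u + 9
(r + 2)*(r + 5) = r^2 + 7*r + 10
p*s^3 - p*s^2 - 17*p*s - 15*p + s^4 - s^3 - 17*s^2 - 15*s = (p + s)*(s - 5)*(s + 1)*(s + 3)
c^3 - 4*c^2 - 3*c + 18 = (c - 3)^2*(c + 2)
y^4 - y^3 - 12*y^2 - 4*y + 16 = (y - 4)*(y - 1)*(y + 2)^2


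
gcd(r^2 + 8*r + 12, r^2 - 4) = r + 2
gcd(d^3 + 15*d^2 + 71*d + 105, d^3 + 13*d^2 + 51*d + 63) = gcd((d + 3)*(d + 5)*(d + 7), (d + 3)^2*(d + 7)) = d^2 + 10*d + 21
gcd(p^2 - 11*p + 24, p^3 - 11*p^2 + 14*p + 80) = p - 8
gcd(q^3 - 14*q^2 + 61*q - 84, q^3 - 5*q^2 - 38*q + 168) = q^2 - 11*q + 28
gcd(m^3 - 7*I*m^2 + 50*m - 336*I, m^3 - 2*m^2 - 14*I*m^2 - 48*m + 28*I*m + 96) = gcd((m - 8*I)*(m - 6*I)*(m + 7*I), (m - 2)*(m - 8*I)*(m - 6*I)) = m^2 - 14*I*m - 48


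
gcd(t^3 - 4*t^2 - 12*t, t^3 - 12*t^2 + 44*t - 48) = t - 6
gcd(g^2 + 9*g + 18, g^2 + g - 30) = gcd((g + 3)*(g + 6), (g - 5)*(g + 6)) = g + 6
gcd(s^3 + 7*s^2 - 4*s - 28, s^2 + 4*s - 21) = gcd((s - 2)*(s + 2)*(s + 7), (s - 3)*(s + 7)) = s + 7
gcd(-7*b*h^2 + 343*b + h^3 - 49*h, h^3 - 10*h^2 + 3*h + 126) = h - 7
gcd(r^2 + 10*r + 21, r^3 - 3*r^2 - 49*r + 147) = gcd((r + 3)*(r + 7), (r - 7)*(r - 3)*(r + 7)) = r + 7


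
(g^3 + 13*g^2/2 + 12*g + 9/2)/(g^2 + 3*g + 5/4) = 2*(g^2 + 6*g + 9)/(2*g + 5)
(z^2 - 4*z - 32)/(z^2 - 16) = (z - 8)/(z - 4)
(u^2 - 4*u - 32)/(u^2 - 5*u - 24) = (u + 4)/(u + 3)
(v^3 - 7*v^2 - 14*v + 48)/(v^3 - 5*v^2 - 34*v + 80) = (v + 3)/(v + 5)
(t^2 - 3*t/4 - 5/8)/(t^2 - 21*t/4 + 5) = (t + 1/2)/(t - 4)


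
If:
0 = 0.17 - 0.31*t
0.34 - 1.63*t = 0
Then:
No Solution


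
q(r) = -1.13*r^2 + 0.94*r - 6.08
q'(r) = 0.94 - 2.26*r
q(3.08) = -13.90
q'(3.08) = -6.02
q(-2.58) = -16.03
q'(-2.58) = 6.77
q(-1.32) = -9.29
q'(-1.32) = 3.92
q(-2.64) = -16.44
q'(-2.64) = 6.91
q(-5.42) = -44.37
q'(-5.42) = 13.19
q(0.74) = -6.00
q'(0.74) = -0.73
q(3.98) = -20.24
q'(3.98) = -8.05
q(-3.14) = -20.17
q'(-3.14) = 8.04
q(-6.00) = -52.40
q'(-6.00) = 14.50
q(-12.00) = -180.08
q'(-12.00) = 28.06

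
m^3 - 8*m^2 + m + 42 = (m - 7)*(m - 3)*(m + 2)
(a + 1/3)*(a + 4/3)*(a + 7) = a^3 + 26*a^2/3 + 109*a/9 + 28/9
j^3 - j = j*(j - 1)*(j + 1)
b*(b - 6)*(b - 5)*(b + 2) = b^4 - 9*b^3 + 8*b^2 + 60*b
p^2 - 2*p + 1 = (p - 1)^2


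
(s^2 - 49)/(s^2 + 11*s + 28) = (s - 7)/(s + 4)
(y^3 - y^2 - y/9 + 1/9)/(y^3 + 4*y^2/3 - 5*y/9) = (3*y^2 - 2*y - 1)/(y*(3*y + 5))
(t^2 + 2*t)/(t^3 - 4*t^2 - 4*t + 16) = t/(t^2 - 6*t + 8)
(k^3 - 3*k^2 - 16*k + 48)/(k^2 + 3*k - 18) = (k^2 - 16)/(k + 6)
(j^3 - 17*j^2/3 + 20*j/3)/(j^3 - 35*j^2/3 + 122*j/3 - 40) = j/(j - 6)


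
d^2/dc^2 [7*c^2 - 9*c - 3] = 14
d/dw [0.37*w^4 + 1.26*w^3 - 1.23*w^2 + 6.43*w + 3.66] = 1.48*w^3 + 3.78*w^2 - 2.46*w + 6.43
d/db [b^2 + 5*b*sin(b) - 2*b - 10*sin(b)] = 5*b*cos(b) + 2*b + 5*sin(b) - 10*cos(b) - 2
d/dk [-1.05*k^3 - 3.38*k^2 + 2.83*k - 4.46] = -3.15*k^2 - 6.76*k + 2.83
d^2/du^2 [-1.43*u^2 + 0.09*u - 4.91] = -2.86000000000000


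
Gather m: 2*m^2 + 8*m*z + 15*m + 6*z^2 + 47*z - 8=2*m^2 + m*(8*z + 15) + 6*z^2 + 47*z - 8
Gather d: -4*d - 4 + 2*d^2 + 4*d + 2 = 2*d^2 - 2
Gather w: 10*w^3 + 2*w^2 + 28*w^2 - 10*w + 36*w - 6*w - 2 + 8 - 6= 10*w^3 + 30*w^2 + 20*w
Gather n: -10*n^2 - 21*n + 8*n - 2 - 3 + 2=-10*n^2 - 13*n - 3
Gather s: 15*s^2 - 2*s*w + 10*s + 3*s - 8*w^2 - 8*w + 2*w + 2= 15*s^2 + s*(13 - 2*w) - 8*w^2 - 6*w + 2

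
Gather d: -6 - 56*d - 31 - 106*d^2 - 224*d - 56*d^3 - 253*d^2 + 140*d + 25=-56*d^3 - 359*d^2 - 140*d - 12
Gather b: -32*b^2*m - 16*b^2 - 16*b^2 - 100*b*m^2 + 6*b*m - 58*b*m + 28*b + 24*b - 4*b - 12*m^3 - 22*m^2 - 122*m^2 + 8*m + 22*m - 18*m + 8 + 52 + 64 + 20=b^2*(-32*m - 32) + b*(-100*m^2 - 52*m + 48) - 12*m^3 - 144*m^2 + 12*m + 144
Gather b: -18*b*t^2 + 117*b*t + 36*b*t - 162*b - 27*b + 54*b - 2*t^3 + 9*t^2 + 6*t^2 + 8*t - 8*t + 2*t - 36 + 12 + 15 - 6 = b*(-18*t^2 + 153*t - 135) - 2*t^3 + 15*t^2 + 2*t - 15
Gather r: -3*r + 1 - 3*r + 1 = 2 - 6*r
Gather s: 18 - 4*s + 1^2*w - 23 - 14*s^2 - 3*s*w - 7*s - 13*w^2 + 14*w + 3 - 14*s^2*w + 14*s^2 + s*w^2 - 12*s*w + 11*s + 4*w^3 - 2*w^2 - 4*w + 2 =-14*s^2*w + s*(w^2 - 15*w) + 4*w^3 - 15*w^2 + 11*w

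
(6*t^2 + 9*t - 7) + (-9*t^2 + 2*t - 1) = -3*t^2 + 11*t - 8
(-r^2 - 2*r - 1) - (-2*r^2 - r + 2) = r^2 - r - 3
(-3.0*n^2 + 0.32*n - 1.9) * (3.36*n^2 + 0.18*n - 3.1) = -10.08*n^4 + 0.5352*n^3 + 2.9736*n^2 - 1.334*n + 5.89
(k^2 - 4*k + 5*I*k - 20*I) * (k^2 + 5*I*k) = k^4 - 4*k^3 + 10*I*k^3 - 25*k^2 - 40*I*k^2 + 100*k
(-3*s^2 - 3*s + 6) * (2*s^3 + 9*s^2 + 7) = -6*s^5 - 33*s^4 - 15*s^3 + 33*s^2 - 21*s + 42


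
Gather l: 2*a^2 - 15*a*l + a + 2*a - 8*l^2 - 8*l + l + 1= 2*a^2 + 3*a - 8*l^2 + l*(-15*a - 7) + 1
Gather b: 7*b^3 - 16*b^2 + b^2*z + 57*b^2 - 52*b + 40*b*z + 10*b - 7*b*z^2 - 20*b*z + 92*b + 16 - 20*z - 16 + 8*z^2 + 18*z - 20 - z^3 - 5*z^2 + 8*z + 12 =7*b^3 + b^2*(z + 41) + b*(-7*z^2 + 20*z + 50) - z^3 + 3*z^2 + 6*z - 8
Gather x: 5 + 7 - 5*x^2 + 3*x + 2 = -5*x^2 + 3*x + 14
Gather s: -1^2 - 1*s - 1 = -s - 2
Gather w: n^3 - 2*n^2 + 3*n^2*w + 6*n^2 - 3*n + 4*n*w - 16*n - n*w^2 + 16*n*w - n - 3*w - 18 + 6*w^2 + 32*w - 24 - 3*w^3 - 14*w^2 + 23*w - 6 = n^3 + 4*n^2 - 20*n - 3*w^3 + w^2*(-n - 8) + w*(3*n^2 + 20*n + 52) - 48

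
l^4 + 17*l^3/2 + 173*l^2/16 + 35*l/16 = l*(l + 1/4)*(l + 5/4)*(l + 7)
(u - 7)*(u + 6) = u^2 - u - 42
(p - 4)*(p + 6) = p^2 + 2*p - 24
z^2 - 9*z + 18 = (z - 6)*(z - 3)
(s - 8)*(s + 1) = s^2 - 7*s - 8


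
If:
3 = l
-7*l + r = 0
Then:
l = 3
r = 21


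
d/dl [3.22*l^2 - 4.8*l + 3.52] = 6.44*l - 4.8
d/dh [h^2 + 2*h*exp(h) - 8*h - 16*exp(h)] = 2*h*exp(h) + 2*h - 14*exp(h) - 8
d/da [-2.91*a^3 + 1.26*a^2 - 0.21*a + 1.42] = -8.73*a^2 + 2.52*a - 0.21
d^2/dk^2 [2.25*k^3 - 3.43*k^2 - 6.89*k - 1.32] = 13.5*k - 6.86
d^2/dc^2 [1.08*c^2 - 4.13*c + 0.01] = 2.16000000000000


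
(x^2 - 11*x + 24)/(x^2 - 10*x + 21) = (x - 8)/(x - 7)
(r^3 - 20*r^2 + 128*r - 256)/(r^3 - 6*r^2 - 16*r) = (r^2 - 12*r + 32)/(r*(r + 2))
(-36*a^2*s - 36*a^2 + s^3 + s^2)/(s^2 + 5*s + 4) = (-36*a^2 + s^2)/(s + 4)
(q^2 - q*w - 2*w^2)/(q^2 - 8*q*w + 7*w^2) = (q^2 - q*w - 2*w^2)/(q^2 - 8*q*w + 7*w^2)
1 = 1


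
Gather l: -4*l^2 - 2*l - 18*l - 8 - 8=-4*l^2 - 20*l - 16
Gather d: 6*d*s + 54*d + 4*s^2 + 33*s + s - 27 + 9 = d*(6*s + 54) + 4*s^2 + 34*s - 18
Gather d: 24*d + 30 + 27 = 24*d + 57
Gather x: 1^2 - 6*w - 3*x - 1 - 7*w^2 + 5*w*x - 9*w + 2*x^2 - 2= -7*w^2 - 15*w + 2*x^2 + x*(5*w - 3) - 2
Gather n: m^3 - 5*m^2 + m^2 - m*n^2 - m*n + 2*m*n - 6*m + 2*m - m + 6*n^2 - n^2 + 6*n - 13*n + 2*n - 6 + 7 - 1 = m^3 - 4*m^2 - 5*m + n^2*(5 - m) + n*(m - 5)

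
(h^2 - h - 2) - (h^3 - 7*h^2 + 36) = -h^3 + 8*h^2 - h - 38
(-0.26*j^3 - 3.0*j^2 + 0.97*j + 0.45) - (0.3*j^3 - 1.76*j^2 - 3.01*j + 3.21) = -0.56*j^3 - 1.24*j^2 + 3.98*j - 2.76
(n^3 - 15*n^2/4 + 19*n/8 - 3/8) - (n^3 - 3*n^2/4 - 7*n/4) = -3*n^2 + 33*n/8 - 3/8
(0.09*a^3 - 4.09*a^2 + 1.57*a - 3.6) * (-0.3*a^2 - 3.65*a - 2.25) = -0.027*a^5 + 0.8985*a^4 + 14.255*a^3 + 4.552*a^2 + 9.6075*a + 8.1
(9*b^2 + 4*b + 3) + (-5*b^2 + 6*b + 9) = 4*b^2 + 10*b + 12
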